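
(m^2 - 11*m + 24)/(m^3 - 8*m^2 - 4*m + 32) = (m - 3)/(m^2 - 4)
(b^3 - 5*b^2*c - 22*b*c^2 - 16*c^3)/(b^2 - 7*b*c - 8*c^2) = b + 2*c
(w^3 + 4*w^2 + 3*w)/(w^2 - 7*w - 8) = w*(w + 3)/(w - 8)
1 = 1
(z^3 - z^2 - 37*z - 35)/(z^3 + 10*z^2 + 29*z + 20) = (z - 7)/(z + 4)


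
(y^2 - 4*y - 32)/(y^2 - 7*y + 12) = (y^2 - 4*y - 32)/(y^2 - 7*y + 12)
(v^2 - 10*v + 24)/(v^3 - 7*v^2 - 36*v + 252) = (v - 4)/(v^2 - v - 42)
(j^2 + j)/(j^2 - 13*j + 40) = j*(j + 1)/(j^2 - 13*j + 40)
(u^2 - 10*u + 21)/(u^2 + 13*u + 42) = (u^2 - 10*u + 21)/(u^2 + 13*u + 42)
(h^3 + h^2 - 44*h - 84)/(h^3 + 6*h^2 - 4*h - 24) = (h - 7)/(h - 2)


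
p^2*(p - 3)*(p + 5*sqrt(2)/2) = p^4 - 3*p^3 + 5*sqrt(2)*p^3/2 - 15*sqrt(2)*p^2/2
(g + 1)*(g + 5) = g^2 + 6*g + 5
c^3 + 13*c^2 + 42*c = c*(c + 6)*(c + 7)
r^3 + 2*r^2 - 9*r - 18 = (r - 3)*(r + 2)*(r + 3)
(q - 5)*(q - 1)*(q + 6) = q^3 - 31*q + 30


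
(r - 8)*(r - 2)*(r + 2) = r^3 - 8*r^2 - 4*r + 32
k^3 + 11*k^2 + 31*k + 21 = (k + 1)*(k + 3)*(k + 7)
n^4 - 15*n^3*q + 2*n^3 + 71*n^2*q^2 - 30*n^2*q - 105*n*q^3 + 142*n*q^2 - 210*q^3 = (n + 2)*(n - 7*q)*(n - 5*q)*(n - 3*q)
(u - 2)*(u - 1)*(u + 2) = u^3 - u^2 - 4*u + 4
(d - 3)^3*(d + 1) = d^4 - 8*d^3 + 18*d^2 - 27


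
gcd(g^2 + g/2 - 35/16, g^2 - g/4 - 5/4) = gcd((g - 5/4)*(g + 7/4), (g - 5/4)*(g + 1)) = g - 5/4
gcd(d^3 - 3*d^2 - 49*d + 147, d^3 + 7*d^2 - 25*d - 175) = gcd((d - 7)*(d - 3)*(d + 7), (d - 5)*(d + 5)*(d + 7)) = d + 7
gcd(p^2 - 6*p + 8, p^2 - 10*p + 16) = p - 2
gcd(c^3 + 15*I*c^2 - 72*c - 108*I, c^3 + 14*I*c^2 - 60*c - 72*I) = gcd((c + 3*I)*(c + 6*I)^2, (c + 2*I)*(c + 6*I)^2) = c^2 + 12*I*c - 36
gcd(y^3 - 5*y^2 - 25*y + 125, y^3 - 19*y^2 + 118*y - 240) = y - 5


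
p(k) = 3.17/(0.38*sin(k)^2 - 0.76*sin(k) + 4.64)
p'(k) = 3.17*(-0.76*sin(k)*cos(k) + 0.76*cos(k))/(0.38*sin(k)^2 - 0.76*sin(k) + 4.64)^2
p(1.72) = 0.74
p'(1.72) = -0.00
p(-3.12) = 0.68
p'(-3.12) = -0.11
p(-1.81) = 0.55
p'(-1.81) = -0.03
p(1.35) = 0.74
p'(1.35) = 0.00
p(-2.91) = 0.66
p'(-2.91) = -0.12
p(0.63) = 0.73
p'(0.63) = 0.04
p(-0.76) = 0.59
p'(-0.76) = 0.10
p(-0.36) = 0.64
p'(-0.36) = 0.12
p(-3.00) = 0.67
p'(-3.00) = -0.12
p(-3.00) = 0.67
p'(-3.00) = -0.12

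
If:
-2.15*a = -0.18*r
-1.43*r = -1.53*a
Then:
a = 0.00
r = 0.00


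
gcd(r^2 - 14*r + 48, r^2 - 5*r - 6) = r - 6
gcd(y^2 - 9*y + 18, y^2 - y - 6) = y - 3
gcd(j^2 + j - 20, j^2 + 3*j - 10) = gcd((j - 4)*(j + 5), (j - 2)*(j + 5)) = j + 5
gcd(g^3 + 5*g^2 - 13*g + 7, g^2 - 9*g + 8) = g - 1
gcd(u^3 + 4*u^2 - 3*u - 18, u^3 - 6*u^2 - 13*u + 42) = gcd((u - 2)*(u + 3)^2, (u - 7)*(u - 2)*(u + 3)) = u^2 + u - 6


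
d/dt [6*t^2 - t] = 12*t - 1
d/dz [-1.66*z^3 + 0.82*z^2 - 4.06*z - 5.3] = -4.98*z^2 + 1.64*z - 4.06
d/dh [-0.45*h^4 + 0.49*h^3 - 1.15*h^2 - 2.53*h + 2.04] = -1.8*h^3 + 1.47*h^2 - 2.3*h - 2.53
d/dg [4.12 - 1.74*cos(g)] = 1.74*sin(g)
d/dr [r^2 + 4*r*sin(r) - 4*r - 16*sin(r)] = 4*r*cos(r) + 2*r + 4*sin(r) - 16*cos(r) - 4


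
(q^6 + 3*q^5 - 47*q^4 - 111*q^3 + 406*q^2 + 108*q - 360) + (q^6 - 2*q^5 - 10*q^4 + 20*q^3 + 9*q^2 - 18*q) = 2*q^6 + q^5 - 57*q^4 - 91*q^3 + 415*q^2 + 90*q - 360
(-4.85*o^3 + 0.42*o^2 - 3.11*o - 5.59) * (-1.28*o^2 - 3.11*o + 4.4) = 6.208*o^5 + 14.5459*o^4 - 18.6654*o^3 + 18.6753*o^2 + 3.7009*o - 24.596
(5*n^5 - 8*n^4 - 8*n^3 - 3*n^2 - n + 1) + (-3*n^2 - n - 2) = 5*n^5 - 8*n^4 - 8*n^3 - 6*n^2 - 2*n - 1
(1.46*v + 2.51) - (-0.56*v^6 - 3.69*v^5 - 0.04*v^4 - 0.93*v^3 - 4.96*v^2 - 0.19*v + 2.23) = 0.56*v^6 + 3.69*v^5 + 0.04*v^4 + 0.93*v^3 + 4.96*v^2 + 1.65*v + 0.28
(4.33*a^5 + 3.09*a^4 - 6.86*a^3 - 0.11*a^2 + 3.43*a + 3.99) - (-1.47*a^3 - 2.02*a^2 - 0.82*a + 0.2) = 4.33*a^5 + 3.09*a^4 - 5.39*a^3 + 1.91*a^2 + 4.25*a + 3.79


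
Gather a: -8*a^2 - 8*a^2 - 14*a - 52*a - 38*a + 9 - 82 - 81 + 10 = -16*a^2 - 104*a - 144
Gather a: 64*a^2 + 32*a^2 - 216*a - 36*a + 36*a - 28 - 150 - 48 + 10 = 96*a^2 - 216*a - 216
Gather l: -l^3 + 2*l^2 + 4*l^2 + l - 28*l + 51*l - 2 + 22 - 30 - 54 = -l^3 + 6*l^2 + 24*l - 64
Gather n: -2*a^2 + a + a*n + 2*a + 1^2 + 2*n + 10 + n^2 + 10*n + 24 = -2*a^2 + 3*a + n^2 + n*(a + 12) + 35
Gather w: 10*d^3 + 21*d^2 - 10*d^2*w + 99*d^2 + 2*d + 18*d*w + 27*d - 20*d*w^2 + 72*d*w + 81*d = 10*d^3 + 120*d^2 - 20*d*w^2 + 110*d + w*(-10*d^2 + 90*d)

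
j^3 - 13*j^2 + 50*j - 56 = (j - 7)*(j - 4)*(j - 2)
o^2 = o^2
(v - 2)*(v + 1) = v^2 - v - 2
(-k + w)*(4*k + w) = -4*k^2 + 3*k*w + w^2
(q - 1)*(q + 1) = q^2 - 1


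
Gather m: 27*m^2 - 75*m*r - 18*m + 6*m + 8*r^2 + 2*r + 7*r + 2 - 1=27*m^2 + m*(-75*r - 12) + 8*r^2 + 9*r + 1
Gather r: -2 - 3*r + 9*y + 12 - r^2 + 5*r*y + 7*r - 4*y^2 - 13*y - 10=-r^2 + r*(5*y + 4) - 4*y^2 - 4*y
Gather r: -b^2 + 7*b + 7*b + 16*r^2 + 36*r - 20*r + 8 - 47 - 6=-b^2 + 14*b + 16*r^2 + 16*r - 45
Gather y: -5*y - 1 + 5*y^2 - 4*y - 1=5*y^2 - 9*y - 2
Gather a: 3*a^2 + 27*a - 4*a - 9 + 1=3*a^2 + 23*a - 8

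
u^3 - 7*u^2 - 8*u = u*(u - 8)*(u + 1)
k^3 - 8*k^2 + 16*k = k*(k - 4)^2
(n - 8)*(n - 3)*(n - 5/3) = n^3 - 38*n^2/3 + 127*n/3 - 40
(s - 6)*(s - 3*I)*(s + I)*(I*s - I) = I*s^4 + 2*s^3 - 7*I*s^3 - 14*s^2 + 9*I*s^2 + 12*s - 21*I*s + 18*I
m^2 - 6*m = m*(m - 6)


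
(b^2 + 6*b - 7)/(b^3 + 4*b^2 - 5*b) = (b + 7)/(b*(b + 5))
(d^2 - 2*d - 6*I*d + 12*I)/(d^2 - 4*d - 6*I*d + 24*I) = (d - 2)/(d - 4)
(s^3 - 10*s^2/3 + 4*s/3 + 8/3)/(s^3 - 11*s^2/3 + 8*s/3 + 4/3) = (3*s + 2)/(3*s + 1)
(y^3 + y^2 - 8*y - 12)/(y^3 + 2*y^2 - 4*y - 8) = (y - 3)/(y - 2)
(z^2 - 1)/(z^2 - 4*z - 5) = (z - 1)/(z - 5)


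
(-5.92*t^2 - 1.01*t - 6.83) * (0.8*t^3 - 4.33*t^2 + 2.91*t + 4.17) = -4.736*t^5 + 24.8256*t^4 - 18.3179*t^3 + 1.9484*t^2 - 24.087*t - 28.4811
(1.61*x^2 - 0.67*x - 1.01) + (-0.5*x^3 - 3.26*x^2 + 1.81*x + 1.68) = -0.5*x^3 - 1.65*x^2 + 1.14*x + 0.67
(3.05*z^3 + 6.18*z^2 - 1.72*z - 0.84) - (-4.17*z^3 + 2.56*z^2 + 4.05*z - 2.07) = 7.22*z^3 + 3.62*z^2 - 5.77*z + 1.23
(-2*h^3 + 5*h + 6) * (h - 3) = -2*h^4 + 6*h^3 + 5*h^2 - 9*h - 18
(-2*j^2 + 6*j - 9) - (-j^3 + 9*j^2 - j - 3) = j^3 - 11*j^2 + 7*j - 6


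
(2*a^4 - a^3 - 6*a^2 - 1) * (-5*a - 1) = -10*a^5 + 3*a^4 + 31*a^3 + 6*a^2 + 5*a + 1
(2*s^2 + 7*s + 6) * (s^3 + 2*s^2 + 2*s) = 2*s^5 + 11*s^4 + 24*s^3 + 26*s^2 + 12*s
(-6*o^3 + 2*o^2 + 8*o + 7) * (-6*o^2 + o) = 36*o^5 - 18*o^4 - 46*o^3 - 34*o^2 + 7*o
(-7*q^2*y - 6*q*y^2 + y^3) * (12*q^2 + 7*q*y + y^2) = -84*q^4*y - 121*q^3*y^2 - 37*q^2*y^3 + q*y^4 + y^5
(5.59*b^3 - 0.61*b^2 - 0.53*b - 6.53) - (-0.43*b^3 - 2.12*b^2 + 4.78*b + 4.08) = 6.02*b^3 + 1.51*b^2 - 5.31*b - 10.61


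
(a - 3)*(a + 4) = a^2 + a - 12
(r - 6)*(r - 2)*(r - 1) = r^3 - 9*r^2 + 20*r - 12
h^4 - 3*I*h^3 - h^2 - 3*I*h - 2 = (h - 2*I)*(h - I)^2*(h + I)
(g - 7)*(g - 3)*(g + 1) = g^3 - 9*g^2 + 11*g + 21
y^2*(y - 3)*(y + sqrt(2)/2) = y^4 - 3*y^3 + sqrt(2)*y^3/2 - 3*sqrt(2)*y^2/2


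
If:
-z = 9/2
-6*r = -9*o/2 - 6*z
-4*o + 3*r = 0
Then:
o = -54/7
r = -72/7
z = -9/2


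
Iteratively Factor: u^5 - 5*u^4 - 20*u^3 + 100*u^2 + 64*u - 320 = (u + 4)*(u^4 - 9*u^3 + 16*u^2 + 36*u - 80) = (u + 2)*(u + 4)*(u^3 - 11*u^2 + 38*u - 40) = (u - 4)*(u + 2)*(u + 4)*(u^2 - 7*u + 10) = (u - 4)*(u - 2)*(u + 2)*(u + 4)*(u - 5)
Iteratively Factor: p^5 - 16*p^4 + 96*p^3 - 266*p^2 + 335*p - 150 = (p - 1)*(p^4 - 15*p^3 + 81*p^2 - 185*p + 150) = (p - 5)*(p - 1)*(p^3 - 10*p^2 + 31*p - 30) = (p - 5)*(p - 2)*(p - 1)*(p^2 - 8*p + 15) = (p - 5)^2*(p - 2)*(p - 1)*(p - 3)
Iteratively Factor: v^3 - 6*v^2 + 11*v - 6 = (v - 2)*(v^2 - 4*v + 3) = (v - 3)*(v - 2)*(v - 1)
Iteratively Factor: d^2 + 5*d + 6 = (d + 2)*(d + 3)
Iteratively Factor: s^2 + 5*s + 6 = (s + 2)*(s + 3)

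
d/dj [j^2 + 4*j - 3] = 2*j + 4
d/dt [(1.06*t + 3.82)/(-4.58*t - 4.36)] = (58.96292*t + 56.13064)/(4.58*t + 4.36)^3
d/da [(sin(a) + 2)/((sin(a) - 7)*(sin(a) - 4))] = (-4*sin(a) + cos(a)^2 + 49)*cos(a)/((sin(a) - 7)^2*(sin(a) - 4)^2)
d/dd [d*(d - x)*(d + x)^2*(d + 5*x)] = 5*d^4 + 24*d^3*x + 12*d^2*x^2 - 12*d*x^3 - 5*x^4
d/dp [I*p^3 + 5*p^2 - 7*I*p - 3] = 3*I*p^2 + 10*p - 7*I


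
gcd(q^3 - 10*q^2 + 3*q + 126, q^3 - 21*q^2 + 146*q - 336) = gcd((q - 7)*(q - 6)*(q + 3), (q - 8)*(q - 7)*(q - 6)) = q^2 - 13*q + 42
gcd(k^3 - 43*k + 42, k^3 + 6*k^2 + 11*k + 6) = 1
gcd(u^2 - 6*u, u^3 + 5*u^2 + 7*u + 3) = 1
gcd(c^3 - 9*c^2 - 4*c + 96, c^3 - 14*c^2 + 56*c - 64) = c^2 - 12*c + 32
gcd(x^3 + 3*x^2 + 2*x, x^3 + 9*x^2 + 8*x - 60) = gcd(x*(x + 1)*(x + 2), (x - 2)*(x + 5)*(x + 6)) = 1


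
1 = 1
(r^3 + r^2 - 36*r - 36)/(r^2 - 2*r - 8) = (-r^3 - r^2 + 36*r + 36)/(-r^2 + 2*r + 8)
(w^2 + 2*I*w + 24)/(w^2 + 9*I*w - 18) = (w - 4*I)/(w + 3*I)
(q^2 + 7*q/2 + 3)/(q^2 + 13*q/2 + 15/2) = (q + 2)/(q + 5)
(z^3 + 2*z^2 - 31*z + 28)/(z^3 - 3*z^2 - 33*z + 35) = (z^2 + 3*z - 28)/(z^2 - 2*z - 35)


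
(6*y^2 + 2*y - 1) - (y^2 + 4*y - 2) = 5*y^2 - 2*y + 1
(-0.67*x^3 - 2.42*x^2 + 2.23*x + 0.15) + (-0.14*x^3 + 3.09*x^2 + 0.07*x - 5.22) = -0.81*x^3 + 0.67*x^2 + 2.3*x - 5.07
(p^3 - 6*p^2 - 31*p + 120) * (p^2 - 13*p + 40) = p^5 - 19*p^4 + 87*p^3 + 283*p^2 - 2800*p + 4800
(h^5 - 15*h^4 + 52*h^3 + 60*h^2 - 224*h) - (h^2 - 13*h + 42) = h^5 - 15*h^4 + 52*h^3 + 59*h^2 - 211*h - 42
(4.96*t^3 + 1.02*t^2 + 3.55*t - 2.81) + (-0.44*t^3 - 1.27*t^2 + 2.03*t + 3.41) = 4.52*t^3 - 0.25*t^2 + 5.58*t + 0.6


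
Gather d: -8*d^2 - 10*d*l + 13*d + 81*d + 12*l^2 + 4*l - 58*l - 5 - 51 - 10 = -8*d^2 + d*(94 - 10*l) + 12*l^2 - 54*l - 66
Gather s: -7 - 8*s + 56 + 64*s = 56*s + 49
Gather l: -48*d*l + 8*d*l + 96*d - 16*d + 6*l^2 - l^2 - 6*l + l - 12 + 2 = 80*d + 5*l^2 + l*(-40*d - 5) - 10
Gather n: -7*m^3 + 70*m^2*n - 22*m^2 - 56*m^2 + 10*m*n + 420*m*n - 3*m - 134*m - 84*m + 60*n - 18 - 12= -7*m^3 - 78*m^2 - 221*m + n*(70*m^2 + 430*m + 60) - 30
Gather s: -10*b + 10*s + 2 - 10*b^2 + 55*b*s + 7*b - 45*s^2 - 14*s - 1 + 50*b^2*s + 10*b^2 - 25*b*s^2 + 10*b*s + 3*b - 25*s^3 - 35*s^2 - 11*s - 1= -25*s^3 + s^2*(-25*b - 80) + s*(50*b^2 + 65*b - 15)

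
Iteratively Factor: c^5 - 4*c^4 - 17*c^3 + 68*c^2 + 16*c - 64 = (c - 1)*(c^4 - 3*c^3 - 20*c^2 + 48*c + 64) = (c - 4)*(c - 1)*(c^3 + c^2 - 16*c - 16) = (c - 4)^2*(c - 1)*(c^2 + 5*c + 4) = (c - 4)^2*(c - 1)*(c + 1)*(c + 4)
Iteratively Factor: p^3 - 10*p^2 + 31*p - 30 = (p - 2)*(p^2 - 8*p + 15) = (p - 3)*(p - 2)*(p - 5)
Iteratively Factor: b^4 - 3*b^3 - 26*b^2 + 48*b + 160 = (b - 5)*(b^3 + 2*b^2 - 16*b - 32) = (b - 5)*(b + 4)*(b^2 - 2*b - 8) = (b - 5)*(b - 4)*(b + 4)*(b + 2)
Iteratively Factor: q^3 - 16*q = (q + 4)*(q^2 - 4*q) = q*(q + 4)*(q - 4)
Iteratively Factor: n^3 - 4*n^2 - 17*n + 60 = (n + 4)*(n^2 - 8*n + 15) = (n - 3)*(n + 4)*(n - 5)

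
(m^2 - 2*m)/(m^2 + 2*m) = (m - 2)/(m + 2)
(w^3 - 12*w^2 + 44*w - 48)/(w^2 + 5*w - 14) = (w^2 - 10*w + 24)/(w + 7)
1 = 1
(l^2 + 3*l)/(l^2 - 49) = l*(l + 3)/(l^2 - 49)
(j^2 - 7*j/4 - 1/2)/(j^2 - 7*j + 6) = (4*j^2 - 7*j - 2)/(4*(j^2 - 7*j + 6))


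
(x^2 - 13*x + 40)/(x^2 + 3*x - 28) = (x^2 - 13*x + 40)/(x^2 + 3*x - 28)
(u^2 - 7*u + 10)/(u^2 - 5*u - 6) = (-u^2 + 7*u - 10)/(-u^2 + 5*u + 6)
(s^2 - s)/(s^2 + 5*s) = (s - 1)/(s + 5)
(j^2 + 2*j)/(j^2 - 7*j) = (j + 2)/(j - 7)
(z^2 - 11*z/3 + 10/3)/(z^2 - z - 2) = (z - 5/3)/(z + 1)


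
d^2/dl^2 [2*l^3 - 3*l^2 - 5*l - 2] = 12*l - 6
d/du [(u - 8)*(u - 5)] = 2*u - 13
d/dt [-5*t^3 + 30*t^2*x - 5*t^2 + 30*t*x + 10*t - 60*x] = -15*t^2 + 60*t*x - 10*t + 30*x + 10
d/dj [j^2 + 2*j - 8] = 2*j + 2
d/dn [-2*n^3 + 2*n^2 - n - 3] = -6*n^2 + 4*n - 1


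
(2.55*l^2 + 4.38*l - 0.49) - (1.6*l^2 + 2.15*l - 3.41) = 0.95*l^2 + 2.23*l + 2.92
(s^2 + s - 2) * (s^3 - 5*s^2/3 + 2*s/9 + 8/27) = s^5 - 2*s^4/3 - 31*s^3/9 + 104*s^2/27 - 4*s/27 - 16/27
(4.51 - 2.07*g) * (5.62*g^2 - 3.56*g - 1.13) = -11.6334*g^3 + 32.7154*g^2 - 13.7165*g - 5.0963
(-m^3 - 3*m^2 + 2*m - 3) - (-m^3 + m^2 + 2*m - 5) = 2 - 4*m^2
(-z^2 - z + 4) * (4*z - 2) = -4*z^3 - 2*z^2 + 18*z - 8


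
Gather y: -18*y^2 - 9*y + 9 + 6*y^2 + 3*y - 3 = -12*y^2 - 6*y + 6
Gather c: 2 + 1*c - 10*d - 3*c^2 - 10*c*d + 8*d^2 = -3*c^2 + c*(1 - 10*d) + 8*d^2 - 10*d + 2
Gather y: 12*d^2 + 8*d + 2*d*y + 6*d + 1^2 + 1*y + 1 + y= 12*d^2 + 14*d + y*(2*d + 2) + 2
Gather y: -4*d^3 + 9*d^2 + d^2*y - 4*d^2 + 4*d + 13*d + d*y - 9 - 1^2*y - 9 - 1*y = -4*d^3 + 5*d^2 + 17*d + y*(d^2 + d - 2) - 18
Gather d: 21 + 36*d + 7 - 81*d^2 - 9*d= -81*d^2 + 27*d + 28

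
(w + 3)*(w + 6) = w^2 + 9*w + 18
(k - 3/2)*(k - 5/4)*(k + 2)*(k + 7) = k^4 + 25*k^3/4 - 71*k^2/8 - 173*k/8 + 105/4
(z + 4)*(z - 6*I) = z^2 + 4*z - 6*I*z - 24*I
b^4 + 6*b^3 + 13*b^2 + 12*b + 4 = (b + 1)^2*(b + 2)^2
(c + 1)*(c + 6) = c^2 + 7*c + 6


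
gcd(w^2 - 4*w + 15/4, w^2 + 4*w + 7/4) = 1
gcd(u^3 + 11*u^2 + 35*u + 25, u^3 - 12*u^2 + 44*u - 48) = 1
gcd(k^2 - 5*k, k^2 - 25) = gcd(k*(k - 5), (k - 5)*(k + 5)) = k - 5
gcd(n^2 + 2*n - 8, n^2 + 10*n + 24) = n + 4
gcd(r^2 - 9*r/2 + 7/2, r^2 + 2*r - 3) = r - 1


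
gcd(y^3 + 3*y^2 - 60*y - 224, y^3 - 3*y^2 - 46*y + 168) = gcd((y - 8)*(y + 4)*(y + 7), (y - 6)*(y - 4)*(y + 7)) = y + 7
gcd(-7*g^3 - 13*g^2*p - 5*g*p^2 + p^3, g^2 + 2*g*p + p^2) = g^2 + 2*g*p + p^2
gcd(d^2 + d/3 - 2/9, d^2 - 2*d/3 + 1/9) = d - 1/3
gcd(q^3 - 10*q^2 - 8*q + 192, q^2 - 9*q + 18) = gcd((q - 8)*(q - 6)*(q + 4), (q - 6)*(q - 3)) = q - 6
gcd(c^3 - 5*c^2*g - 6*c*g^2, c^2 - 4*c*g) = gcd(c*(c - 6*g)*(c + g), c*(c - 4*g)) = c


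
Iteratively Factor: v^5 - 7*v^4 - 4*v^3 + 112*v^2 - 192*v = (v)*(v^4 - 7*v^3 - 4*v^2 + 112*v - 192) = v*(v - 3)*(v^3 - 4*v^2 - 16*v + 64) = v*(v - 3)*(v + 4)*(v^2 - 8*v + 16) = v*(v - 4)*(v - 3)*(v + 4)*(v - 4)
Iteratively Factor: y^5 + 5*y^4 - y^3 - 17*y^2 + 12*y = (y + 4)*(y^4 + y^3 - 5*y^2 + 3*y) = y*(y + 4)*(y^3 + y^2 - 5*y + 3) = y*(y - 1)*(y + 4)*(y^2 + 2*y - 3) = y*(y - 1)^2*(y + 4)*(y + 3)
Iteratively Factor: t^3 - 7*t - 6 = (t + 1)*(t^2 - t - 6) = (t - 3)*(t + 1)*(t + 2)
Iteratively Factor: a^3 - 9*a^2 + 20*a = (a)*(a^2 - 9*a + 20) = a*(a - 4)*(a - 5)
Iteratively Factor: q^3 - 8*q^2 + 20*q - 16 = (q - 2)*(q^2 - 6*q + 8) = (q - 2)^2*(q - 4)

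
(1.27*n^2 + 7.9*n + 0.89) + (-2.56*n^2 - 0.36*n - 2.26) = -1.29*n^2 + 7.54*n - 1.37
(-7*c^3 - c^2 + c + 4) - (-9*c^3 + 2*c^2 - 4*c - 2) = 2*c^3 - 3*c^2 + 5*c + 6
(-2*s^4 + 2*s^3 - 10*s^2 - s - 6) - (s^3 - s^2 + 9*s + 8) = -2*s^4 + s^3 - 9*s^2 - 10*s - 14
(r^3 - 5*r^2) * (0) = 0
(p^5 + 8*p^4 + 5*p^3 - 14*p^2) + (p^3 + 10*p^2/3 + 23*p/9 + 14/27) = p^5 + 8*p^4 + 6*p^3 - 32*p^2/3 + 23*p/9 + 14/27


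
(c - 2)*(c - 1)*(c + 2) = c^3 - c^2 - 4*c + 4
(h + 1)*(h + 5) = h^2 + 6*h + 5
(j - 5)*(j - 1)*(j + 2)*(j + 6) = j^4 + 2*j^3 - 31*j^2 - 32*j + 60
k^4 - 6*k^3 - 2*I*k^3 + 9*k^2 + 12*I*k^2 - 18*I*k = k*(k - 3)^2*(k - 2*I)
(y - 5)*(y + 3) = y^2 - 2*y - 15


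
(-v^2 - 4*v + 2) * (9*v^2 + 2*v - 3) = -9*v^4 - 38*v^3 + 13*v^2 + 16*v - 6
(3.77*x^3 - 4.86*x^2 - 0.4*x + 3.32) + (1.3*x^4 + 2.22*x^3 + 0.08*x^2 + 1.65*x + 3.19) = 1.3*x^4 + 5.99*x^3 - 4.78*x^2 + 1.25*x + 6.51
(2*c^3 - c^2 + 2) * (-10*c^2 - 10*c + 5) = -20*c^5 - 10*c^4 + 20*c^3 - 25*c^2 - 20*c + 10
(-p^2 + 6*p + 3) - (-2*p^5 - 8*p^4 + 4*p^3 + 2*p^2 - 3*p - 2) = 2*p^5 + 8*p^4 - 4*p^3 - 3*p^2 + 9*p + 5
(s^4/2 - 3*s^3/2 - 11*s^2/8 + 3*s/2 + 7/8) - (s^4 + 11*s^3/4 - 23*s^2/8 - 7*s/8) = -s^4/2 - 17*s^3/4 + 3*s^2/2 + 19*s/8 + 7/8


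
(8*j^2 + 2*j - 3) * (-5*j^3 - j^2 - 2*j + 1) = -40*j^5 - 18*j^4 - 3*j^3 + 7*j^2 + 8*j - 3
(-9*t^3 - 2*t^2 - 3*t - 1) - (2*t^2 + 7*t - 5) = -9*t^3 - 4*t^2 - 10*t + 4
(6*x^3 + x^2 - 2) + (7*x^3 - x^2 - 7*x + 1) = 13*x^3 - 7*x - 1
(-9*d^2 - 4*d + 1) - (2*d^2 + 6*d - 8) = -11*d^2 - 10*d + 9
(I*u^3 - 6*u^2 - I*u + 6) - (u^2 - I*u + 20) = I*u^3 - 7*u^2 - 14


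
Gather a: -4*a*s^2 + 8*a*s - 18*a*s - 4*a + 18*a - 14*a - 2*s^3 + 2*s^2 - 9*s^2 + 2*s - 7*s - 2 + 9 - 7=a*(-4*s^2 - 10*s) - 2*s^3 - 7*s^2 - 5*s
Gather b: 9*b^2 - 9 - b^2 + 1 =8*b^2 - 8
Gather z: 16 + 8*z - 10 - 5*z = 3*z + 6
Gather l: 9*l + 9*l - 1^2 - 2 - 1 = 18*l - 4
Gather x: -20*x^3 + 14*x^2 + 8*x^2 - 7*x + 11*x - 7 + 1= -20*x^3 + 22*x^2 + 4*x - 6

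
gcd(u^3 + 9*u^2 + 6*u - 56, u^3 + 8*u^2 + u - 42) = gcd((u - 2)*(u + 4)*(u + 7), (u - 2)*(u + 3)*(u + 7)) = u^2 + 5*u - 14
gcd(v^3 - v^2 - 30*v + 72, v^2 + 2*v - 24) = v^2 + 2*v - 24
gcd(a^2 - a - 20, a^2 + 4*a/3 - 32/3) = a + 4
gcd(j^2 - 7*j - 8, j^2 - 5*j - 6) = j + 1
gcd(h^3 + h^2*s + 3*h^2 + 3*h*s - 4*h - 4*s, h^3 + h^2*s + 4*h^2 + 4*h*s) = h^2 + h*s + 4*h + 4*s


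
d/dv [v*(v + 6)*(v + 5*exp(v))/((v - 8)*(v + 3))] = (5*v^4*exp(v) + v^4 + 5*v^3*exp(v) - 10*v^3 - 325*v^2*exp(v) - 102*v^2 - 960*v*exp(v) - 288*v - 720*exp(v))/(v^4 - 10*v^3 - 23*v^2 + 240*v + 576)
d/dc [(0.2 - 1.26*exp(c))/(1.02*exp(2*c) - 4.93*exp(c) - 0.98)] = (1.2852*exp(2*c) - 0.408*exp(c) + 2.2208)*exp(c)/(1.0404*exp(4*c) - 10.0572*exp(3*c) + 22.3057*exp(2*c) + 9.6628*exp(c) + 0.9604)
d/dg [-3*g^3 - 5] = -9*g^2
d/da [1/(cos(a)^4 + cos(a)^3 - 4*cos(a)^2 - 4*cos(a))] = (4*cos(a)^3 + 3*cos(a)^2 - 8*cos(a) - 4)*sin(a)/((cos(a)^3 + cos(a)^2 - 4*cos(a) - 4)^2*cos(a)^2)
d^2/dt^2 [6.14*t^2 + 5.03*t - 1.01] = 12.2800000000000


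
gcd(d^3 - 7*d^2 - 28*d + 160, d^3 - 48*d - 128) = d - 8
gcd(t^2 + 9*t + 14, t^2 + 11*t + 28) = t + 7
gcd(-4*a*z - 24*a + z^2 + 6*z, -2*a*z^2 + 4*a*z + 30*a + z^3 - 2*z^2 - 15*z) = 1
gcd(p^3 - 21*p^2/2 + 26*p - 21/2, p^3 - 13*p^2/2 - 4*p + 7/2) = p^2 - 15*p/2 + 7/2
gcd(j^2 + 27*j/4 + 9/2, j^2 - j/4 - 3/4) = j + 3/4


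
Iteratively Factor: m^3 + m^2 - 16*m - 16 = (m - 4)*(m^2 + 5*m + 4) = (m - 4)*(m + 1)*(m + 4)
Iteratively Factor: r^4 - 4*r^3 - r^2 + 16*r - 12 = (r - 2)*(r^3 - 2*r^2 - 5*r + 6) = (r - 2)*(r - 1)*(r^2 - r - 6) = (r - 2)*(r - 1)*(r + 2)*(r - 3)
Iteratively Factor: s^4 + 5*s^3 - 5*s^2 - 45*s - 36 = (s + 1)*(s^3 + 4*s^2 - 9*s - 36) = (s + 1)*(s + 3)*(s^2 + s - 12) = (s - 3)*(s + 1)*(s + 3)*(s + 4)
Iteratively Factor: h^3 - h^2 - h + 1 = (h + 1)*(h^2 - 2*h + 1) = (h - 1)*(h + 1)*(h - 1)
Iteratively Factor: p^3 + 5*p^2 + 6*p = (p)*(p^2 + 5*p + 6) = p*(p + 2)*(p + 3)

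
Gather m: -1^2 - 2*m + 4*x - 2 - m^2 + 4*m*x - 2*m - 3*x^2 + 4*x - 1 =-m^2 + m*(4*x - 4) - 3*x^2 + 8*x - 4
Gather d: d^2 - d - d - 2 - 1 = d^2 - 2*d - 3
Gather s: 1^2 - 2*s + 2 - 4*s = 3 - 6*s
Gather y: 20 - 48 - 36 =-64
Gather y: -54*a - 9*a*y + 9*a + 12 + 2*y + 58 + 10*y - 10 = -45*a + y*(12 - 9*a) + 60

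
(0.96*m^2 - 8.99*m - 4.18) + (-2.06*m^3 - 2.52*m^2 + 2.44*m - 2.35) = -2.06*m^3 - 1.56*m^2 - 6.55*m - 6.53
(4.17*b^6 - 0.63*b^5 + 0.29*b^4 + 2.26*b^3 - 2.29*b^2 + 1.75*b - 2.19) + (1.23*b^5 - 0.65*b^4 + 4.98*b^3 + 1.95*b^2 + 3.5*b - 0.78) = 4.17*b^6 + 0.6*b^5 - 0.36*b^4 + 7.24*b^3 - 0.34*b^2 + 5.25*b - 2.97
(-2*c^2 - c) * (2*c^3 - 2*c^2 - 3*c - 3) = -4*c^5 + 2*c^4 + 8*c^3 + 9*c^2 + 3*c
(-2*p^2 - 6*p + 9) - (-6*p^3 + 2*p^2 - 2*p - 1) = 6*p^3 - 4*p^2 - 4*p + 10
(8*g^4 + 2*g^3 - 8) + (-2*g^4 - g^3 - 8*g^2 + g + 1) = 6*g^4 + g^3 - 8*g^2 + g - 7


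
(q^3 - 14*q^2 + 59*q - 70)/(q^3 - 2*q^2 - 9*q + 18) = (q^2 - 12*q + 35)/(q^2 - 9)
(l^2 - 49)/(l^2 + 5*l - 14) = (l - 7)/(l - 2)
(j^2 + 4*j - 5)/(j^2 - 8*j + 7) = (j + 5)/(j - 7)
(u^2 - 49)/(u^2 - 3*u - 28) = (u + 7)/(u + 4)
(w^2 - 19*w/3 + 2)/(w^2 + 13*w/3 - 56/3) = (3*w^2 - 19*w + 6)/(3*w^2 + 13*w - 56)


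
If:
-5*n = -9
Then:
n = 9/5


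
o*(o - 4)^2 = o^3 - 8*o^2 + 16*o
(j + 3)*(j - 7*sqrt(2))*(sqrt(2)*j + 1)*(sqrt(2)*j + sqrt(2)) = 2*j^4 - 13*sqrt(2)*j^3 + 8*j^3 - 52*sqrt(2)*j^2 - 8*j^2 - 56*j - 39*sqrt(2)*j - 42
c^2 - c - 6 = (c - 3)*(c + 2)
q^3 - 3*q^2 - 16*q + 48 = (q - 4)*(q - 3)*(q + 4)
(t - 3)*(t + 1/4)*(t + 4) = t^3 + 5*t^2/4 - 47*t/4 - 3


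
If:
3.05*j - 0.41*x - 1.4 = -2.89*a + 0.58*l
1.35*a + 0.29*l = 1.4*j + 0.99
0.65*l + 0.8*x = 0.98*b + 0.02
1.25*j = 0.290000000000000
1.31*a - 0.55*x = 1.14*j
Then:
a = 0.68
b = 1.82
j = 0.23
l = 1.38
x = 1.13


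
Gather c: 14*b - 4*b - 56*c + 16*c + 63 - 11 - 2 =10*b - 40*c + 50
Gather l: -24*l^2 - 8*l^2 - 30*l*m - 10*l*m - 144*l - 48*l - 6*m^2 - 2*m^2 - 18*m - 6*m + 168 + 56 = -32*l^2 + l*(-40*m - 192) - 8*m^2 - 24*m + 224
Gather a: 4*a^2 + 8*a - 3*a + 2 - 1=4*a^2 + 5*a + 1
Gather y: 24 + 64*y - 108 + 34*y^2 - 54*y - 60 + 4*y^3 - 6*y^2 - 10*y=4*y^3 + 28*y^2 - 144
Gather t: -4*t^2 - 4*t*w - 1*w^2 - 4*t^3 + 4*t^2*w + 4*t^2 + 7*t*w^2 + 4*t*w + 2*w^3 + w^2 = -4*t^3 + 4*t^2*w + 7*t*w^2 + 2*w^3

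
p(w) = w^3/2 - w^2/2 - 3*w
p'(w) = 3*w^2/2 - w - 3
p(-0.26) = 0.74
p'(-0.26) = -2.64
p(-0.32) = 0.89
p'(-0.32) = -2.53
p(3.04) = 0.31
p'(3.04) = 7.82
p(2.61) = -2.35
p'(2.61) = 4.61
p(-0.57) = 1.45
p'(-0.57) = -1.94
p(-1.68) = 1.26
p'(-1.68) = 2.91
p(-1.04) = 2.02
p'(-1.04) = -0.34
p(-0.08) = 0.24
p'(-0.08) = -2.91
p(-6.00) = -108.00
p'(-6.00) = 57.00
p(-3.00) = -9.00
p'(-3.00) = 13.50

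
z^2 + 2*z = z*(z + 2)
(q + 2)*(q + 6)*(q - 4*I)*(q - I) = q^4 + 8*q^3 - 5*I*q^3 + 8*q^2 - 40*I*q^2 - 32*q - 60*I*q - 48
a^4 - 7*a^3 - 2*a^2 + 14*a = a*(a - 7)*(a - sqrt(2))*(a + sqrt(2))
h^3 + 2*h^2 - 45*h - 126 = (h - 7)*(h + 3)*(h + 6)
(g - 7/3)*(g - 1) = g^2 - 10*g/3 + 7/3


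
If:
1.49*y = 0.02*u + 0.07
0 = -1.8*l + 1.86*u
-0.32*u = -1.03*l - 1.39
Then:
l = -1.93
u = -1.87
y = 0.02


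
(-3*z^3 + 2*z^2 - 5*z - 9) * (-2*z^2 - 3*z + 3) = 6*z^5 + 5*z^4 - 5*z^3 + 39*z^2 + 12*z - 27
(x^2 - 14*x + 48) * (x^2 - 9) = x^4 - 14*x^3 + 39*x^2 + 126*x - 432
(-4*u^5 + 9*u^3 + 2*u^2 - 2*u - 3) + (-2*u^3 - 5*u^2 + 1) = -4*u^5 + 7*u^3 - 3*u^2 - 2*u - 2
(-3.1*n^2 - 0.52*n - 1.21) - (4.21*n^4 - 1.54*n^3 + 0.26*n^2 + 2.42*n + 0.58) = -4.21*n^4 + 1.54*n^3 - 3.36*n^2 - 2.94*n - 1.79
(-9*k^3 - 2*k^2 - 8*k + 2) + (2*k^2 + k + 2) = -9*k^3 - 7*k + 4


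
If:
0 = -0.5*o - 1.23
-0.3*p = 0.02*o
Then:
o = -2.46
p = 0.16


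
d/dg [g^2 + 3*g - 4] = 2*g + 3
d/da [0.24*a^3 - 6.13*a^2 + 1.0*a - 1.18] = 0.72*a^2 - 12.26*a + 1.0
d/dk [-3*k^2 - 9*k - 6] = -6*k - 9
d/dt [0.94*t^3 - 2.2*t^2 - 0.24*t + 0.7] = 2.82*t^2 - 4.4*t - 0.24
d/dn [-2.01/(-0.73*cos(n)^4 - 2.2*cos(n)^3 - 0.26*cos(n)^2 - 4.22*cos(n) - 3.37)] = (5.8692*cos(n)^3 + 13.266*cos(n)^2 + 1.0452*cos(n) + 8.4822)*sin(n)/(0.73*cos(n)^4 + 2.2*cos(n)^3 + 0.26*cos(n)^2 + 4.22*cos(n) + 3.37)^2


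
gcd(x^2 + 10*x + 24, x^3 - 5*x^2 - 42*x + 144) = x + 6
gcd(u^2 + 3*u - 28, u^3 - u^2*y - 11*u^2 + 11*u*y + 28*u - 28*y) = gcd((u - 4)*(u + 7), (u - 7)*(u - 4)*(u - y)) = u - 4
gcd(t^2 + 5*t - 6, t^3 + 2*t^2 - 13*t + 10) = t - 1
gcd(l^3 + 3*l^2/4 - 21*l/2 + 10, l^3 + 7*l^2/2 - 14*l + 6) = l - 2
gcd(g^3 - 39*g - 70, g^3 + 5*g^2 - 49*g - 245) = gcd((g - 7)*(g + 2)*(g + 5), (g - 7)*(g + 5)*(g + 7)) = g^2 - 2*g - 35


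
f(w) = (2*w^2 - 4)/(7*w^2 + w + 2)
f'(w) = 4*w/(7*w^2 + w + 2) + (-14*w - 1)*(2*w^2 - 4)/(7*w^2 + w + 2)^2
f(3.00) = 0.21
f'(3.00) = 0.05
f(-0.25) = -1.77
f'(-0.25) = -2.48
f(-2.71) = 0.21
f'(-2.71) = -0.06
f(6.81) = 0.27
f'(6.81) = 0.00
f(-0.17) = -1.94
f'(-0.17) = -1.65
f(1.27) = -0.05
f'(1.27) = 0.42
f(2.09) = 0.14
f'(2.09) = 0.12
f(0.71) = -0.48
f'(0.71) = 1.30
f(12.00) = 0.28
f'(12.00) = 0.00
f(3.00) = 0.21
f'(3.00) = 0.05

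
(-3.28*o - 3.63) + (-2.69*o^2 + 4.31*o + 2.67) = -2.69*o^2 + 1.03*o - 0.96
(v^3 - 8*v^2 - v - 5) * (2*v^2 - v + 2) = 2*v^5 - 17*v^4 + 8*v^3 - 25*v^2 + 3*v - 10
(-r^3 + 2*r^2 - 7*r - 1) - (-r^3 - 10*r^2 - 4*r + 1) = 12*r^2 - 3*r - 2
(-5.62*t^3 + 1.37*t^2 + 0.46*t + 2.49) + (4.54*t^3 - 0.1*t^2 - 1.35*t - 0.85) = -1.08*t^3 + 1.27*t^2 - 0.89*t + 1.64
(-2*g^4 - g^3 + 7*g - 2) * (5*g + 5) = -10*g^5 - 15*g^4 - 5*g^3 + 35*g^2 + 25*g - 10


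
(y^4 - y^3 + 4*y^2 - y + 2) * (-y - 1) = -y^5 - 3*y^3 - 3*y^2 - y - 2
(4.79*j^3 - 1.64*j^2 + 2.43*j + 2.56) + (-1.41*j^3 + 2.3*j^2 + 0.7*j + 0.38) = 3.38*j^3 + 0.66*j^2 + 3.13*j + 2.94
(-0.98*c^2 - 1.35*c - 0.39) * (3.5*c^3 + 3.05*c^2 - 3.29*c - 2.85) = -3.43*c^5 - 7.714*c^4 - 2.2583*c^3 + 6.045*c^2 + 5.1306*c + 1.1115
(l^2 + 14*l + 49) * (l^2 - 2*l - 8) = l^4 + 12*l^3 + 13*l^2 - 210*l - 392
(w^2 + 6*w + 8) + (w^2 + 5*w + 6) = 2*w^2 + 11*w + 14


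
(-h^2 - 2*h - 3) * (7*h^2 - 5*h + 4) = -7*h^4 - 9*h^3 - 15*h^2 + 7*h - 12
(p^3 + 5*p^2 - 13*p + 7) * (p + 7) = p^4 + 12*p^3 + 22*p^2 - 84*p + 49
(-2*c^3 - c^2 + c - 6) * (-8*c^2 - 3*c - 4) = 16*c^5 + 14*c^4 + 3*c^3 + 49*c^2 + 14*c + 24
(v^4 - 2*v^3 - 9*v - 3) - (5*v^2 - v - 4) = v^4 - 2*v^3 - 5*v^2 - 8*v + 1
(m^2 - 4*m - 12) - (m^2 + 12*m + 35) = -16*m - 47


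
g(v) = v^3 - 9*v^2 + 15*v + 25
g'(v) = 3*v^2 - 18*v + 15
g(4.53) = 1.22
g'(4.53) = -4.98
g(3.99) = 5.09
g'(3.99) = -9.06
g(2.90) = 17.20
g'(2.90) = -11.97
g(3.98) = 5.18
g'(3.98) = -9.12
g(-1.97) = -47.12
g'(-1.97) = 62.10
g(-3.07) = -134.81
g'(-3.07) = 98.53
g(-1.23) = -8.93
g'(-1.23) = 41.68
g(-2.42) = -78.18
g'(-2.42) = 76.13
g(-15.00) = -5600.00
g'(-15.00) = 960.00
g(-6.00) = -605.00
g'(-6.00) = 231.00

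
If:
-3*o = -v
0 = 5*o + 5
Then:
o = -1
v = -3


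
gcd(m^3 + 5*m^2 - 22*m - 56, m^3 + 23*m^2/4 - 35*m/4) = m + 7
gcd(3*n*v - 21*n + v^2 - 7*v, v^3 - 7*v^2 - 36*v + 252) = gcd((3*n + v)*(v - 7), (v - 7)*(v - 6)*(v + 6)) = v - 7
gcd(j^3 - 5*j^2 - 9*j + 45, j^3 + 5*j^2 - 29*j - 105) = j^2 - 2*j - 15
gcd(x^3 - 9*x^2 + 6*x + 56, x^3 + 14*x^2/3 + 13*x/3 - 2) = x + 2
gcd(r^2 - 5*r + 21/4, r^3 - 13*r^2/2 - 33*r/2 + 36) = r - 3/2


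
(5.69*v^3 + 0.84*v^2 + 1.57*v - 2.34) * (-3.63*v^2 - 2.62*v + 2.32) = -20.6547*v^5 - 17.957*v^4 + 5.3009*v^3 + 6.3296*v^2 + 9.7732*v - 5.4288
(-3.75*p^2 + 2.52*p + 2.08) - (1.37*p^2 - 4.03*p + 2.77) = -5.12*p^2 + 6.55*p - 0.69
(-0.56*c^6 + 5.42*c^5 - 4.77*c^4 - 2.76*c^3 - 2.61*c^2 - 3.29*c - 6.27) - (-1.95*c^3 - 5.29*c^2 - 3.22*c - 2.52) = -0.56*c^6 + 5.42*c^5 - 4.77*c^4 - 0.81*c^3 + 2.68*c^2 - 0.0699999999999998*c - 3.75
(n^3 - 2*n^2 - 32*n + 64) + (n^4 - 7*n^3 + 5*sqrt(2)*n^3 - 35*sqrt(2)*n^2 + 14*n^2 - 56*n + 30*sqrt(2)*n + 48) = n^4 - 6*n^3 + 5*sqrt(2)*n^3 - 35*sqrt(2)*n^2 + 12*n^2 - 88*n + 30*sqrt(2)*n + 112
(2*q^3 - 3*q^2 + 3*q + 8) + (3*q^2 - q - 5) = 2*q^3 + 2*q + 3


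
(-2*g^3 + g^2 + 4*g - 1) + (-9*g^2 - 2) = -2*g^3 - 8*g^2 + 4*g - 3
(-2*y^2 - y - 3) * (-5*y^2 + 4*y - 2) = 10*y^4 - 3*y^3 + 15*y^2 - 10*y + 6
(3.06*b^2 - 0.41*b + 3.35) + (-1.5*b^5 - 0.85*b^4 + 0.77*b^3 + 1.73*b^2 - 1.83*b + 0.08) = -1.5*b^5 - 0.85*b^4 + 0.77*b^3 + 4.79*b^2 - 2.24*b + 3.43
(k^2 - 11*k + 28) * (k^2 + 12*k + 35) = k^4 + k^3 - 69*k^2 - 49*k + 980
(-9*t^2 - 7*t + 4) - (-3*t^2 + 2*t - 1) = -6*t^2 - 9*t + 5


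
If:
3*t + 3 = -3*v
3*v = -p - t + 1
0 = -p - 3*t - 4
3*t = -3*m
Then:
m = 8/5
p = 4/5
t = -8/5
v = 3/5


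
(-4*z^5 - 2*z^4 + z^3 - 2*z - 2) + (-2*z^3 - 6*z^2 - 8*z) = -4*z^5 - 2*z^4 - z^3 - 6*z^2 - 10*z - 2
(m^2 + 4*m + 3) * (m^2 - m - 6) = m^4 + 3*m^3 - 7*m^2 - 27*m - 18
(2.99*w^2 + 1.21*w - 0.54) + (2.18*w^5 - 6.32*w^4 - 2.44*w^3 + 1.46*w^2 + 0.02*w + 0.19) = 2.18*w^5 - 6.32*w^4 - 2.44*w^3 + 4.45*w^2 + 1.23*w - 0.35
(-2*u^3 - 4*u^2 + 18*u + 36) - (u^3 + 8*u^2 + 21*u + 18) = -3*u^3 - 12*u^2 - 3*u + 18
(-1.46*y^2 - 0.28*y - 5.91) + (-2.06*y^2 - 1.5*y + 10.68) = -3.52*y^2 - 1.78*y + 4.77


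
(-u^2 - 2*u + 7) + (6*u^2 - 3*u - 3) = 5*u^2 - 5*u + 4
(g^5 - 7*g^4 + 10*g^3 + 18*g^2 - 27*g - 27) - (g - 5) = g^5 - 7*g^4 + 10*g^3 + 18*g^2 - 28*g - 22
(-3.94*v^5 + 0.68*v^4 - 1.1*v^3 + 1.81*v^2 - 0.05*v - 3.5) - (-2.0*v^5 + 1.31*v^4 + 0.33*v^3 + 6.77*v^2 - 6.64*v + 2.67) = -1.94*v^5 - 0.63*v^4 - 1.43*v^3 - 4.96*v^2 + 6.59*v - 6.17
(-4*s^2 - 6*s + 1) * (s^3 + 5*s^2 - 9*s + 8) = -4*s^5 - 26*s^4 + 7*s^3 + 27*s^2 - 57*s + 8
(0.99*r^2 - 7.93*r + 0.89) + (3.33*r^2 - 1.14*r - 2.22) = 4.32*r^2 - 9.07*r - 1.33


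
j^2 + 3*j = j*(j + 3)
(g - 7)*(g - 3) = g^2 - 10*g + 21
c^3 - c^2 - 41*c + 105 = (c - 5)*(c - 3)*(c + 7)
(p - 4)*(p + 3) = p^2 - p - 12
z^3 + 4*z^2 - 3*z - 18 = (z - 2)*(z + 3)^2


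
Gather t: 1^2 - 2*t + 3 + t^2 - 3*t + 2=t^2 - 5*t + 6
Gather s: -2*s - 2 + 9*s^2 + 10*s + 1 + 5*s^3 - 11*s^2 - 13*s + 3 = 5*s^3 - 2*s^2 - 5*s + 2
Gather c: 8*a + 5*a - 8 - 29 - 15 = 13*a - 52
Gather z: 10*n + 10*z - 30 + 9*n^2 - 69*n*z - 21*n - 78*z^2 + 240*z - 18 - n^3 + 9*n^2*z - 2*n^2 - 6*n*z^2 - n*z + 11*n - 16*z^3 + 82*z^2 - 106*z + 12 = -n^3 + 7*n^2 - 16*z^3 + z^2*(4 - 6*n) + z*(9*n^2 - 70*n + 144) - 36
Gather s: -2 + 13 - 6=5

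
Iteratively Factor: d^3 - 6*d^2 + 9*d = (d - 3)*(d^2 - 3*d) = d*(d - 3)*(d - 3)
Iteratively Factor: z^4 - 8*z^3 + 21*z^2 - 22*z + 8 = (z - 1)*(z^3 - 7*z^2 + 14*z - 8) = (z - 4)*(z - 1)*(z^2 - 3*z + 2) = (z - 4)*(z - 2)*(z - 1)*(z - 1)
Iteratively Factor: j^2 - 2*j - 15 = (j + 3)*(j - 5)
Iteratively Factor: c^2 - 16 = (c - 4)*(c + 4)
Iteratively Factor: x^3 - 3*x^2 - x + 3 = (x - 3)*(x^2 - 1) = (x - 3)*(x - 1)*(x + 1)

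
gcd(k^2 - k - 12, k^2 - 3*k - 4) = k - 4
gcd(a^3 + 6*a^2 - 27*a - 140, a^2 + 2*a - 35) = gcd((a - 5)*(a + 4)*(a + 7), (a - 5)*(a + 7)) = a^2 + 2*a - 35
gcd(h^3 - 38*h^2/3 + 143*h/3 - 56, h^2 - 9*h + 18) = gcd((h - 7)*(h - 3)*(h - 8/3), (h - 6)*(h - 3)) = h - 3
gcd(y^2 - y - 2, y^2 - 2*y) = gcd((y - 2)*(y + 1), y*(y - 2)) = y - 2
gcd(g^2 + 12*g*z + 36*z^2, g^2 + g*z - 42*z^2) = 1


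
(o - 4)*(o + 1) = o^2 - 3*o - 4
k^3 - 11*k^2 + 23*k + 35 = (k - 7)*(k - 5)*(k + 1)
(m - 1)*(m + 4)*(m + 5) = m^3 + 8*m^2 + 11*m - 20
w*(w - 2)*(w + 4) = w^3 + 2*w^2 - 8*w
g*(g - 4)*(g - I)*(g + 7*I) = g^4 - 4*g^3 + 6*I*g^3 + 7*g^2 - 24*I*g^2 - 28*g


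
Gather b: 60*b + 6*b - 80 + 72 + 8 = 66*b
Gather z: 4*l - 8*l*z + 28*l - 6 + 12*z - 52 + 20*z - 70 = 32*l + z*(32 - 8*l) - 128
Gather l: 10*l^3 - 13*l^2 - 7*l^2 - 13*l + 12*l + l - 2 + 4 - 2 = 10*l^3 - 20*l^2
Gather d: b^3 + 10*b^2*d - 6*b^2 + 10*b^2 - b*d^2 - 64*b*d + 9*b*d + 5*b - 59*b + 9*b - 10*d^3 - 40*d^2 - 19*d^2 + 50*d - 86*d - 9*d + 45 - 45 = b^3 + 4*b^2 - 45*b - 10*d^3 + d^2*(-b - 59) + d*(10*b^2 - 55*b - 45)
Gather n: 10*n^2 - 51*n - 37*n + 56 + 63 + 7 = 10*n^2 - 88*n + 126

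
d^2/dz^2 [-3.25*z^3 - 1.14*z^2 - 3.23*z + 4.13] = -19.5*z - 2.28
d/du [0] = 0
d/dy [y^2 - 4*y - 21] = 2*y - 4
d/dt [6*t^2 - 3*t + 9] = 12*t - 3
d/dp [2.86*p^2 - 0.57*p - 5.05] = 5.72*p - 0.57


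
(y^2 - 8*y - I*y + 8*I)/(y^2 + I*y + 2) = (y - 8)/(y + 2*I)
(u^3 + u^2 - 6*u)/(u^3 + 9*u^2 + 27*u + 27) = u*(u - 2)/(u^2 + 6*u + 9)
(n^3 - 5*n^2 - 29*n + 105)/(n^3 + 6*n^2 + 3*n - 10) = (n^2 - 10*n + 21)/(n^2 + n - 2)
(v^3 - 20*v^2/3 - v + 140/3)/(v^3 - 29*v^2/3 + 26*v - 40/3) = (3*v + 7)/(3*v - 2)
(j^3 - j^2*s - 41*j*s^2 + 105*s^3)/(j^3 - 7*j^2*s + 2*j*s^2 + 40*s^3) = (-j^2 - 4*j*s + 21*s^2)/(-j^2 + 2*j*s + 8*s^2)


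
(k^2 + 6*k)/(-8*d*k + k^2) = (-k - 6)/(8*d - k)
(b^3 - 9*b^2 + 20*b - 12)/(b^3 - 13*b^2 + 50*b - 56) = (b^2 - 7*b + 6)/(b^2 - 11*b + 28)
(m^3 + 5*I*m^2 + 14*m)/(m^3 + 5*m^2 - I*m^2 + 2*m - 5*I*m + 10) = m*(m + 7*I)/(m^2 + m*(5 + I) + 5*I)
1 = 1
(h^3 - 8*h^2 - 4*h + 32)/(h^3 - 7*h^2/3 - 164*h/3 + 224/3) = 3*(h^2 - 4)/(3*h^2 + 17*h - 28)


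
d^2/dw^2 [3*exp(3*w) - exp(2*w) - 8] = (27*exp(w) - 4)*exp(2*w)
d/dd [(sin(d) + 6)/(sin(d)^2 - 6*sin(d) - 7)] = (-12*sin(d) + cos(d)^2 + 28)*cos(d)/((sin(d) - 7)^2*(sin(d) + 1)^2)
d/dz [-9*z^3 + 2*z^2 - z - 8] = -27*z^2 + 4*z - 1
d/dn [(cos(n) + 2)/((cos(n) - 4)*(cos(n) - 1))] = (cos(n)^2 + 4*cos(n) - 14)*sin(n)/((cos(n) - 4)^2*(cos(n) - 1)^2)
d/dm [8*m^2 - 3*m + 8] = 16*m - 3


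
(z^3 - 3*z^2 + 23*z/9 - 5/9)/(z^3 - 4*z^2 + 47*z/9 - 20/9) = (3*z - 1)/(3*z - 4)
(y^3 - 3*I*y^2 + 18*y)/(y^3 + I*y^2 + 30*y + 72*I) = y/(y + 4*I)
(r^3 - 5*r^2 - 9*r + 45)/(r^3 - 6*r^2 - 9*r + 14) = (r^3 - 5*r^2 - 9*r + 45)/(r^3 - 6*r^2 - 9*r + 14)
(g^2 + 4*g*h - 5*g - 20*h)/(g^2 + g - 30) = (g + 4*h)/(g + 6)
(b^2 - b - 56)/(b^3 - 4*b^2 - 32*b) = (b + 7)/(b*(b + 4))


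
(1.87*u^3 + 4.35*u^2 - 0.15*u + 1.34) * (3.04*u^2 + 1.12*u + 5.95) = 5.6848*u^5 + 15.3184*u^4 + 15.5425*u^3 + 29.7881*u^2 + 0.6083*u + 7.973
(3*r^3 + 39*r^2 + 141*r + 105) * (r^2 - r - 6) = 3*r^5 + 36*r^4 + 84*r^3 - 270*r^2 - 951*r - 630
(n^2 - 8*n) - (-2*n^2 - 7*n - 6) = 3*n^2 - n + 6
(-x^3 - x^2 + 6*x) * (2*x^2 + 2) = -2*x^5 - 2*x^4 + 10*x^3 - 2*x^2 + 12*x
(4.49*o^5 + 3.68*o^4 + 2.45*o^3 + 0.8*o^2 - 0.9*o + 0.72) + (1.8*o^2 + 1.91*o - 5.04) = 4.49*o^5 + 3.68*o^4 + 2.45*o^3 + 2.6*o^2 + 1.01*o - 4.32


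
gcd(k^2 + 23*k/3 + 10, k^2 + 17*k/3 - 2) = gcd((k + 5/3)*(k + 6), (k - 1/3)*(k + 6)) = k + 6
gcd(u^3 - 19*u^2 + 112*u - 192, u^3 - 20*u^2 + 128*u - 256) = u^2 - 16*u + 64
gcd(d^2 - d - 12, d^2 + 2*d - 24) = d - 4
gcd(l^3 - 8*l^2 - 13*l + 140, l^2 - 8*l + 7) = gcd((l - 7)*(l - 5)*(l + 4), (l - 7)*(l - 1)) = l - 7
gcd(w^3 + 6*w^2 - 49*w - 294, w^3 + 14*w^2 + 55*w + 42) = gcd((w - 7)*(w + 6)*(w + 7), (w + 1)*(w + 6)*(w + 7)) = w^2 + 13*w + 42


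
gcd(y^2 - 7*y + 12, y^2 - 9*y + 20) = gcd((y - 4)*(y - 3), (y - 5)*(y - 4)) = y - 4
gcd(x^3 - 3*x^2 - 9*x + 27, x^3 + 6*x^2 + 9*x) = x + 3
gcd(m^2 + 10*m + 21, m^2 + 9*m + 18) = m + 3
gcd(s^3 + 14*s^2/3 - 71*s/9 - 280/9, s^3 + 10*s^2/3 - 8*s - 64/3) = s - 8/3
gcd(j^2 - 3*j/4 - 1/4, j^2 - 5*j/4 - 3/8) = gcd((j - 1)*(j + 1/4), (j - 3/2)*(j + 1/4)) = j + 1/4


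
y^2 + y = y*(y + 1)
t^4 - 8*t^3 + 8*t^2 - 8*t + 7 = (t - 7)*(t + I)*(-I*t + I)*(I*t + 1)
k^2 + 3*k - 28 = (k - 4)*(k + 7)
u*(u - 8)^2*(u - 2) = u^4 - 18*u^3 + 96*u^2 - 128*u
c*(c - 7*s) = c^2 - 7*c*s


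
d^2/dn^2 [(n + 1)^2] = 2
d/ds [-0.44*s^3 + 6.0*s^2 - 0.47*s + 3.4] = -1.32*s^2 + 12.0*s - 0.47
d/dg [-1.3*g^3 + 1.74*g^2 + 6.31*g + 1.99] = -3.9*g^2 + 3.48*g + 6.31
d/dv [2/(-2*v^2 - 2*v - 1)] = 4*(2*v + 1)/(2*v^2 + 2*v + 1)^2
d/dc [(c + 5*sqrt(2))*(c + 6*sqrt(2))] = 2*c + 11*sqrt(2)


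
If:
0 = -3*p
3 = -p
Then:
No Solution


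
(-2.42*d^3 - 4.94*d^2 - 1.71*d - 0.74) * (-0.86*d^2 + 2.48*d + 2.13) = 2.0812*d^5 - 1.7532*d^4 - 15.9352*d^3 - 14.1266*d^2 - 5.4775*d - 1.5762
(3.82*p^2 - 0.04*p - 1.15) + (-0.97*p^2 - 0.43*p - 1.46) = 2.85*p^2 - 0.47*p - 2.61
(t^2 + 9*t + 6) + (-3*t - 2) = t^2 + 6*t + 4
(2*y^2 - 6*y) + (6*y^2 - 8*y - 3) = 8*y^2 - 14*y - 3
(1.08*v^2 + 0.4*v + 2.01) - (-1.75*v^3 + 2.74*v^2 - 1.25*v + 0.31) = 1.75*v^3 - 1.66*v^2 + 1.65*v + 1.7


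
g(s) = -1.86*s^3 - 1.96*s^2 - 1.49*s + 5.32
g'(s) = -5.58*s^2 - 3.92*s - 1.49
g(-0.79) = 6.19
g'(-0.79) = -1.88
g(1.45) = -6.63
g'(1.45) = -18.91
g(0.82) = 1.75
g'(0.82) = -8.46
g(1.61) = -9.92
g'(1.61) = -22.27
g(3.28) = -86.29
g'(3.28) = -74.38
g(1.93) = -18.23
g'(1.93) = -29.84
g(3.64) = -115.78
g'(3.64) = -89.69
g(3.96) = -146.82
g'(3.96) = -104.52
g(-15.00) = 5864.17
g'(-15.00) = -1198.19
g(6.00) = -475.94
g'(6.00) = -225.89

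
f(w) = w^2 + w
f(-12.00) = 132.00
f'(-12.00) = -23.00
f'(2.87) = 6.74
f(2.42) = 8.28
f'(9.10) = 19.20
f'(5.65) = 12.30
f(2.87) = 11.11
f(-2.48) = 3.67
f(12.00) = 156.00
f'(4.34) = 9.68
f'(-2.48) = -3.96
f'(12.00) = 25.00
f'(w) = 2*w + 1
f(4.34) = 23.18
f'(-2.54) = -4.08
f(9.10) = 91.91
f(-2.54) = 3.91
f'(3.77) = 8.54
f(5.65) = 37.57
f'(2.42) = 5.84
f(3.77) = 17.98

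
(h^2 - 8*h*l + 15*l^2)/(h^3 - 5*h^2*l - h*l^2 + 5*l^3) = (h - 3*l)/(h^2 - l^2)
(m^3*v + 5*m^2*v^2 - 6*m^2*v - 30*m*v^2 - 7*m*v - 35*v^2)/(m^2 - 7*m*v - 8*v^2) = v*(-m^3 - 5*m^2*v + 6*m^2 + 30*m*v + 7*m + 35*v)/(-m^2 + 7*m*v + 8*v^2)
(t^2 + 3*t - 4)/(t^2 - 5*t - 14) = (-t^2 - 3*t + 4)/(-t^2 + 5*t + 14)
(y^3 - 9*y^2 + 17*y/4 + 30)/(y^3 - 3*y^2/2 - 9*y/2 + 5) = (y^2 - 13*y/2 - 12)/(y^2 + y - 2)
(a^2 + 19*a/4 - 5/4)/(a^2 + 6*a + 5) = (a - 1/4)/(a + 1)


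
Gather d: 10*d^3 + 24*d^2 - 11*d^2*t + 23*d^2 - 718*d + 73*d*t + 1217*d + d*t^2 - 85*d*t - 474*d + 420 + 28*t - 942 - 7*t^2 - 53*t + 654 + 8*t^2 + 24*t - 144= 10*d^3 + d^2*(47 - 11*t) + d*(t^2 - 12*t + 25) + t^2 - t - 12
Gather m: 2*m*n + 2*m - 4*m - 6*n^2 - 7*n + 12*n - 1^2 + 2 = m*(2*n - 2) - 6*n^2 + 5*n + 1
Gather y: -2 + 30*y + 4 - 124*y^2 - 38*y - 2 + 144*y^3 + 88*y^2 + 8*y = 144*y^3 - 36*y^2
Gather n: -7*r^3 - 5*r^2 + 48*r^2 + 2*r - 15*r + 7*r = -7*r^3 + 43*r^2 - 6*r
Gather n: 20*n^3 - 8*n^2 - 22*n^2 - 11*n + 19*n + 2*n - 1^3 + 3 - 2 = 20*n^3 - 30*n^2 + 10*n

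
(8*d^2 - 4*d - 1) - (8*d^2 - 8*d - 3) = 4*d + 2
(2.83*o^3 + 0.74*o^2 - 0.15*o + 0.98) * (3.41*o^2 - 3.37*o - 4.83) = 9.6503*o^5 - 7.0137*o^4 - 16.6742*o^3 + 0.2731*o^2 - 2.5781*o - 4.7334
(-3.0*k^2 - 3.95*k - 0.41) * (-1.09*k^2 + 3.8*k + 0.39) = 3.27*k^4 - 7.0945*k^3 - 15.7331*k^2 - 3.0985*k - 0.1599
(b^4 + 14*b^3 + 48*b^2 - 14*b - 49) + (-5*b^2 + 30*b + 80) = b^4 + 14*b^3 + 43*b^2 + 16*b + 31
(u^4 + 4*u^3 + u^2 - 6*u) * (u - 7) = u^5 - 3*u^4 - 27*u^3 - 13*u^2 + 42*u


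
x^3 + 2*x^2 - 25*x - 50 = (x - 5)*(x + 2)*(x + 5)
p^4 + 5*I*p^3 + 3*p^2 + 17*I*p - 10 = (p - 2*I)*(p + I)^2*(p + 5*I)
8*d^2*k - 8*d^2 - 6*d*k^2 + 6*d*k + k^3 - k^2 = (-4*d + k)*(-2*d + k)*(k - 1)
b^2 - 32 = (b - 4*sqrt(2))*(b + 4*sqrt(2))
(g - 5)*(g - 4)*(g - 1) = g^3 - 10*g^2 + 29*g - 20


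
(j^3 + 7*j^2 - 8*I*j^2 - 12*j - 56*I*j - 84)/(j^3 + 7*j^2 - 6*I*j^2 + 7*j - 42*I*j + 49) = (j^2 - 8*I*j - 12)/(j^2 - 6*I*j + 7)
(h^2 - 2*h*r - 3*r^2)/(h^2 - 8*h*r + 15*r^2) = (-h - r)/(-h + 5*r)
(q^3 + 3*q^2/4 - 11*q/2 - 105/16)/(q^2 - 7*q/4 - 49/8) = (4*q^2 - 4*q - 15)/(2*(2*q - 7))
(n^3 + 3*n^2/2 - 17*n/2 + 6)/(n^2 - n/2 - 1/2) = (2*n^2 + 5*n - 12)/(2*n + 1)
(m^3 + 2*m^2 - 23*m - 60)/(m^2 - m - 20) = m + 3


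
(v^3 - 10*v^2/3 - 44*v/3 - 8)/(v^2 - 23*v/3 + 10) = (3*v^2 + 8*v + 4)/(3*v - 5)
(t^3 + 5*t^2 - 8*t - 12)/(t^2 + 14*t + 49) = (t^3 + 5*t^2 - 8*t - 12)/(t^2 + 14*t + 49)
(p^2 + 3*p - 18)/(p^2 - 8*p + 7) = (p^2 + 3*p - 18)/(p^2 - 8*p + 7)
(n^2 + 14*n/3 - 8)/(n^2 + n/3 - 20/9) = 3*(n + 6)/(3*n + 5)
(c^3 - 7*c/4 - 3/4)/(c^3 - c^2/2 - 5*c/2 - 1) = (c - 3/2)/(c - 2)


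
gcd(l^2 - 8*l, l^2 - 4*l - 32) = l - 8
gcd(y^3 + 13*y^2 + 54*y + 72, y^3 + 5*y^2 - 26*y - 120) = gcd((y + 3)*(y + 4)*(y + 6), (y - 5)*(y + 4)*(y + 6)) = y^2 + 10*y + 24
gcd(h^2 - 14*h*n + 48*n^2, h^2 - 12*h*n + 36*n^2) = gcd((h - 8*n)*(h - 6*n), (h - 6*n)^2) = h - 6*n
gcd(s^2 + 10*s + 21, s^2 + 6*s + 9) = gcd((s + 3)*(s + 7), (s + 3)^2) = s + 3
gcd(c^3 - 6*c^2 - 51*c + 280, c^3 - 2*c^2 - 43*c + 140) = c^2 + 2*c - 35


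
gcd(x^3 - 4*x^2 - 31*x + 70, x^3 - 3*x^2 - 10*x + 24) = x - 2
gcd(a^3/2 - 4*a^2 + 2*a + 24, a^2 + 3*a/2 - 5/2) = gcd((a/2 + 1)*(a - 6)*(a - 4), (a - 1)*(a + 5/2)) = 1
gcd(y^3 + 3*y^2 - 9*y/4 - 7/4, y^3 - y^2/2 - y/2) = y^2 - y/2 - 1/2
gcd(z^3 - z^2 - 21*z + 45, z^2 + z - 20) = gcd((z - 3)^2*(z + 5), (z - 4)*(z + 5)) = z + 5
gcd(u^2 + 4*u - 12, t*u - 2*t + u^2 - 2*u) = u - 2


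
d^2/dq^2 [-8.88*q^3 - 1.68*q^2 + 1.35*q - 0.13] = -53.28*q - 3.36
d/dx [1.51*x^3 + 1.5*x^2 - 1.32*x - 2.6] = 4.53*x^2 + 3.0*x - 1.32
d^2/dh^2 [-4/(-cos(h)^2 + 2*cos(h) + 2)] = 2*(8*sin(h)^4 - 28*sin(h)^2 + 7*cos(h) - 3*cos(3*h) - 4)/(sin(h)^2 + 2*cos(h) + 1)^3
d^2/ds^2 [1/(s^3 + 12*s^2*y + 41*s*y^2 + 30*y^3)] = 2*(-3*(s + 4*y)*(s^3 + 12*s^2*y + 41*s*y^2 + 30*y^3) + (3*s^2 + 24*s*y + 41*y^2)^2)/(s^3 + 12*s^2*y + 41*s*y^2 + 30*y^3)^3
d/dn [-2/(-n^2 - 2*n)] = 4*(-n - 1)/(n^2*(n + 2)^2)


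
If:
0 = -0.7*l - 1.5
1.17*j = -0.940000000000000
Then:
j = -0.80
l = -2.14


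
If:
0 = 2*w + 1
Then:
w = -1/2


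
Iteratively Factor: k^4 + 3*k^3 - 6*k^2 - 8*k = (k)*(k^3 + 3*k^2 - 6*k - 8) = k*(k + 1)*(k^2 + 2*k - 8) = k*(k - 2)*(k + 1)*(k + 4)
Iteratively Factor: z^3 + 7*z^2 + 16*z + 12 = (z + 2)*(z^2 + 5*z + 6) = (z + 2)*(z + 3)*(z + 2)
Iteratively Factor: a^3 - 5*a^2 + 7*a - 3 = (a - 1)*(a^2 - 4*a + 3) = (a - 3)*(a - 1)*(a - 1)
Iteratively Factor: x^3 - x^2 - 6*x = (x - 3)*(x^2 + 2*x) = x*(x - 3)*(x + 2)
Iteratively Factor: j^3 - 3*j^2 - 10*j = (j + 2)*(j^2 - 5*j) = (j - 5)*(j + 2)*(j)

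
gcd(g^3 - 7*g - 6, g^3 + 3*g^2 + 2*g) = g^2 + 3*g + 2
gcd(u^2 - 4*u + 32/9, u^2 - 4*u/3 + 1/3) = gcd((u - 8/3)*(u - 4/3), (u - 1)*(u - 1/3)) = 1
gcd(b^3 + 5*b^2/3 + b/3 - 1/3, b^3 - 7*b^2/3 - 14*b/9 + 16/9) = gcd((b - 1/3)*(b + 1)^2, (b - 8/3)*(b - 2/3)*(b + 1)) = b + 1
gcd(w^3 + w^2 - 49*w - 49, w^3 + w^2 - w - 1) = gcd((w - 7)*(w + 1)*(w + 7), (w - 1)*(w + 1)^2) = w + 1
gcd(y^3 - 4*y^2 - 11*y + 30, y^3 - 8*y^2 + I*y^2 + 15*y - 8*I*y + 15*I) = y - 5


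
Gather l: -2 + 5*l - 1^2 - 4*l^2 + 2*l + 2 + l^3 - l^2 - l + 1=l^3 - 5*l^2 + 6*l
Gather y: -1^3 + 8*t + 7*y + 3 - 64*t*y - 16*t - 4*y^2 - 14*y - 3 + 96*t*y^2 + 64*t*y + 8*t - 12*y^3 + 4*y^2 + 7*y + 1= 96*t*y^2 - 12*y^3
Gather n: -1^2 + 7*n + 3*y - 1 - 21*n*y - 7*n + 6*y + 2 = -21*n*y + 9*y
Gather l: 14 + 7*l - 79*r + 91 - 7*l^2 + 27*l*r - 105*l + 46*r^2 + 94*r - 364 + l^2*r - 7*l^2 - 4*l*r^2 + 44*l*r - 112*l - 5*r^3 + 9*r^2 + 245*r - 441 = l^2*(r - 14) + l*(-4*r^2 + 71*r - 210) - 5*r^3 + 55*r^2 + 260*r - 700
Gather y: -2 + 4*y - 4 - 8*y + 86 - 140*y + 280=360 - 144*y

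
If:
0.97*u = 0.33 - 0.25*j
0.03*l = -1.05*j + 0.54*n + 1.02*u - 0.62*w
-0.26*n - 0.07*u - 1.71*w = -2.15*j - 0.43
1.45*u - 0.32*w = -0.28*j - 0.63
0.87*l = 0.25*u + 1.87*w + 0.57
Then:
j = 3.09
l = 6.12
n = 10.20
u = -0.46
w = 2.61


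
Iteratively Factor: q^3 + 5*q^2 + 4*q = (q)*(q^2 + 5*q + 4) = q*(q + 1)*(q + 4)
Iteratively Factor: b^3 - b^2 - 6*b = (b)*(b^2 - b - 6) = b*(b - 3)*(b + 2)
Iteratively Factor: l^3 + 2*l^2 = (l)*(l^2 + 2*l) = l*(l + 2)*(l)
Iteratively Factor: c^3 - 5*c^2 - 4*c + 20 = (c - 5)*(c^2 - 4) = (c - 5)*(c - 2)*(c + 2)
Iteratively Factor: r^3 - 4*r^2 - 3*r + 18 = (r + 2)*(r^2 - 6*r + 9) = (r - 3)*(r + 2)*(r - 3)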